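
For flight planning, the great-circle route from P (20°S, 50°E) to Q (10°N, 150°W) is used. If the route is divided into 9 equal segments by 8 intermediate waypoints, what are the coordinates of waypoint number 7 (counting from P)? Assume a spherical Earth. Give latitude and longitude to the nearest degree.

≈ (8°S, 180°E)

Write both endpoints as unit vectors p₁, p₂ with components (cos φ cos λ, cos φ sin λ, sin φ).
The central angle between the endpoints is δ = arccos(p₁·p₂) ≈ 2.762 rad (158.3°).
Interpolate at f = 7/9 with slerp weights a = sin((1−f)δ)/sin δ ≈ 1.557, b = sin(fδ)/sin δ ≈ 2.263.
p = a·p₁ + b·p₂ ≈ (-0.990, 0.006, -0.139); φ = arcsin(p_z) ≈ -8.01°, λ = atan2(p_y, p_x) ≈ 179.66°.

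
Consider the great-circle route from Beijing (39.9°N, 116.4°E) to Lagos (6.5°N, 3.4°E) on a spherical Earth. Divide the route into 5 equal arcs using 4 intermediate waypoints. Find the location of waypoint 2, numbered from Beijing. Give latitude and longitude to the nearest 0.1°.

≈ 41.1°N, 61.3°E

From cos δ = sin φ₁ sin φ₂ + cos φ₁ cos φ₂ cos Δλ, the central angle is δ ≈ 1.798 rad (103.0°).
Interpolate at f = 2/5 with slerp weights a = sin((1−f)δ)/sin δ ≈ 0.905, b = sin(fδ)/sin δ ≈ 0.676.
p = a·p₁ + b·p₂ ≈ (0.362, 0.661, 0.657); φ = arcsin(p_z) ≈ 41.06°, λ = atan2(p_y, p_x) ≈ 61.31°.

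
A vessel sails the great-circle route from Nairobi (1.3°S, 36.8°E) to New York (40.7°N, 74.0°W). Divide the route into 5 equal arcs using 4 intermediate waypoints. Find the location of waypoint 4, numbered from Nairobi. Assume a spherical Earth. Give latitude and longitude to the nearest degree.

≈ 42°N, 46°W

Convert each endpoint to a unit vector on the sphere (x = cos φ cos λ, y = cos φ sin λ, z = sin φ).
The central angle between the endpoints is δ = arccos(p₁·p₂) ≈ 1.859 rad (106.5°).
Interpolate at f = 4/5 with slerp weights a = sin((1−f)δ)/sin δ ≈ 0.379, b = sin(fδ)/sin δ ≈ 1.039.
p = a·p₁ + b·p₂ ≈ (0.520, -0.531, 0.669); φ = arcsin(p_z) ≈ 42.00°, λ = atan2(p_y, p_x) ≈ -45.55°.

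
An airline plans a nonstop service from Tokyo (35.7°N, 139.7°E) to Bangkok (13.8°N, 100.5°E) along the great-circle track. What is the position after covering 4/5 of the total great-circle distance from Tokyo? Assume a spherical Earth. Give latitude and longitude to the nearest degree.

From cos δ = sin φ₁ sin φ₂ + cos φ₁ cos φ₂ cos Δλ, the central angle is δ ≈ 0.722 rad (41.4°).
Interpolate at f = 4/5 with slerp weights a = sin((1−f)δ)/sin δ ≈ 0.218, b = sin(fδ)/sin δ ≈ 0.826.
p = a·p₁ + b·p₂ ≈ (-0.281, 0.903, 0.324); φ = arcsin(p_z) ≈ 18.91°, λ = atan2(p_y, p_x) ≈ 107.28°.

≈ 19°N, 107°E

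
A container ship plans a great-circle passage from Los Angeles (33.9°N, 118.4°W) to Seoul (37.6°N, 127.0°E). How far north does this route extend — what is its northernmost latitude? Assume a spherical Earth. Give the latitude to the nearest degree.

The great circle lies in the plane with unit normal n̂ = (p₁ × p₂)/|p₁ × p₂|.
Here n̂_z ≈ -0.599; the vertex latitude is φ_max = arccos|n̂_z| ≈ 53.2°.
Check via Clairaut: cos φ_max = |cos φ₁| · sin C = cos(33.9°)·sin(46.2°) ≈ 0.599, again giving ≈ 53.2°.

≈ 53°N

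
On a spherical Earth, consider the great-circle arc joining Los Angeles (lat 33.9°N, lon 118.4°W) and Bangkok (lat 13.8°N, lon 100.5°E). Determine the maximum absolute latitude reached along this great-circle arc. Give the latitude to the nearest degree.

≈ 54°N

The great circle lies in the plane with unit normal n̂ = (p₁ × p₂)/|p₁ × p₂|.
Here n̂_z ≈ -0.582; the vertex latitude is φ_max = arccos|n̂_z| ≈ 54.4°.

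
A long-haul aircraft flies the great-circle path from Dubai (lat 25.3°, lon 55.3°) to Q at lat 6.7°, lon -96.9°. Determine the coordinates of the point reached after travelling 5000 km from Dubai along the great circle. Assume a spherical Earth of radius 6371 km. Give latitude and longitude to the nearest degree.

Convert each endpoint to a unit vector on the sphere (x = cos φ cos λ, y = cos φ sin λ, z = sin φ).
The central angle between the endpoints is δ = arccos(p₁·p₂) ≈ 2.410 rad (138.1°). The total great-circle distance is δ·R ≈ 2.410 × 6371 ≈ 15357 km, so the target fraction is f = 5000/15357 ≈ 0.326.
Interpolate at f ≈ 0.326 with slerp weights a = sin((1−f)δ)/sin δ ≈ 1.495, b = sin(fδ)/sin δ ≈ 1.058.
p = a·p₁ + b·p₂ ≈ (0.643, 0.068, 0.763); φ = arcsin(p_z) ≈ 49.69°, λ = atan2(p_y, p_x) ≈ 6.03°.

≈ lat 50°, lon 6°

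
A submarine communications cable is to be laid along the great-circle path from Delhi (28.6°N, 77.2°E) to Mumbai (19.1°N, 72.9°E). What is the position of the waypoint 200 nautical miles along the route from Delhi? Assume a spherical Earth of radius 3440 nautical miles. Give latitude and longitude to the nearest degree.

≈ (26°N, 76°E)

Convert each endpoint to a unit vector on the sphere (x = cos φ cos λ, y = cos φ sin λ, z = sin φ).
The central angle between the endpoints is δ = arccos(p₁·p₂) ≈ 0.179 rad (10.3°). The total great-circle distance is δ·R ≈ 0.179 × 3440 ≈ 617 nmi, so the target fraction is f = 200/617 ≈ 0.324.
Interpolate at f ≈ 0.324 with slerp weights a = sin((1−f)δ)/sin δ ≈ 0.678, b = sin(fδ)/sin δ ≈ 0.326.
p = a·p₁ + b·p₂ ≈ (0.222, 0.875, 0.431); φ = arcsin(p_z) ≈ 25.53°, λ = atan2(p_y, p_x) ≈ 75.73°.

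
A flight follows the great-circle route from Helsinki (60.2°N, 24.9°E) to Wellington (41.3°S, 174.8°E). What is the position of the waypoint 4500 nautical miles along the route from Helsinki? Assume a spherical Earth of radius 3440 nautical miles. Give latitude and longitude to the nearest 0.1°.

Convert each endpoint to a unit vector on the sphere (x = cos φ cos λ, y = cos φ sin λ, z = sin φ).
The central angle between the endpoints is δ = arccos(p₁·p₂) ≈ 2.681 rad (153.6°). The total great-circle distance is δ·R ≈ 2.681 × 3440 ≈ 9222 nmi, so the target fraction is f = 4500/9222 ≈ 0.488.
Interpolate at f ≈ 0.488 with slerp weights a = sin((1−f)δ)/sin δ ≈ 2.205, b = sin(fδ)/sin δ ≈ 2.172.
p = a·p₁ + b·p₂ ≈ (-0.631, 0.609, 0.480); φ = arcsin(p_z) ≈ 28.69°, λ = atan2(p_y, p_x) ≈ 136.00°.

≈ (28.7°N, 136.0°E)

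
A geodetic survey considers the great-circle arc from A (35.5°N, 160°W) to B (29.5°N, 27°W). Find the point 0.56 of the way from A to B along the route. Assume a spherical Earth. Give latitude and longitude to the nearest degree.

The haversine formula gives a central angle δ ≈ 1.769 rad (101.4°) between the endpoints.
Interpolate at f = 0.56 with slerp weights a = sin((1−f)δ)/sin δ ≈ 0.716, b = sin(fδ)/sin δ ≈ 0.853.
p = a·p₁ + b·p₂ ≈ (0.114, -0.537, 0.836); φ = arcsin(p_z) ≈ 56.73°, λ = atan2(p_y, p_x) ≈ -78.04°.

≈ (57°N, 78°W)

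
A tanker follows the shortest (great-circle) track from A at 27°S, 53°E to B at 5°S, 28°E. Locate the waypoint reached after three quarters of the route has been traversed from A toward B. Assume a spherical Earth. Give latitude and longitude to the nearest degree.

≈ 11°S, 34°E

Convert each endpoint to a unit vector on the sphere (x = cos φ cos λ, y = cos φ sin λ, z = sin φ).
The central angle between the endpoints is δ = arccos(p₁·p₂) ≈ 0.566 rad (32.4°).
Interpolate at f = 3/4 with slerp weights a = sin((1−f)δ)/sin δ ≈ 0.263, b = sin(fδ)/sin δ ≈ 0.768.
p = a·p₁ + b·p₂ ≈ (0.817, 0.546, -0.186); φ = arcsin(p_z) ≈ -10.74°, λ = atan2(p_y, p_x) ≈ 33.78°.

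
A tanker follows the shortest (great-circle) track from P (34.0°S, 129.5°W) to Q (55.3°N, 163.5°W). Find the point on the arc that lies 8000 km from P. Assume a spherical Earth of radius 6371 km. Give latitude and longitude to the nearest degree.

Convert each endpoint to a unit vector on the sphere (x = cos φ cos λ, y = cos φ sin λ, z = sin φ).
The central angle between the endpoints is δ = arccos(p₁·p₂) ≈ 1.639 rad (93.9°). The total great-circle distance is δ·R ≈ 1.639 × 6371 ≈ 10444 km, so the target fraction is f = 8000/10444 ≈ 0.766.
Interpolate at f ≈ 0.766 with slerp weights a = sin((1−f)δ)/sin δ ≈ 0.375, b = sin(fδ)/sin δ ≈ 0.953.
p = a·p₁ + b·p₂ ≈ (-0.718, -0.394, 0.574); φ = arcsin(p_z) ≈ 35.01°, λ = atan2(p_y, p_x) ≈ -151.24°.

≈ (35°N, 151°W)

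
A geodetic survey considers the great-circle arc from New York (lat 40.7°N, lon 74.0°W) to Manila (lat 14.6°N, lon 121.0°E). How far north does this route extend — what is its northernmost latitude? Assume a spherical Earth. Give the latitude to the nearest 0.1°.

The great circle lies in the plane with unit normal n̂ = (p₁ × p₂)/|p₁ × p₂|.
Here n̂_z ≈ -0.226; the vertex latitude is φ_max = arccos|n̂_z| ≈ 76.9°.

≈ 76.9°N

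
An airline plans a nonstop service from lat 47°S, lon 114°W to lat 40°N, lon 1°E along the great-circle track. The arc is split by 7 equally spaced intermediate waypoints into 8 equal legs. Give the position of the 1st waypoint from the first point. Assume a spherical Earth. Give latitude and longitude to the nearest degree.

≈ lat 40°S, lon 93°W

The haversine formula gives a central angle δ ≈ 2.334 rad (133.7°) between the endpoints.
Interpolate at f = 1/8 with slerp weights a = sin((1−f)δ)/sin δ ≈ 1.233, b = sin(fδ)/sin δ ≈ 0.398.
p = a·p₁ + b·p₂ ≈ (-0.037, -0.763, -0.646); φ = arcsin(p_z) ≈ -40.22°, λ = atan2(p_y, p_x) ≈ -92.80°.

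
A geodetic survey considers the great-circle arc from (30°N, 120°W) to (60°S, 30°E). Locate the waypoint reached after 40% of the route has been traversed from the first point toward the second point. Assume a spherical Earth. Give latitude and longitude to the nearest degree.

≈ (23°S, 97°W)

Write both endpoints as unit vectors p₁, p₂ with components (cos φ cos λ, cos φ sin λ, sin φ).
The central angle between the endpoints is δ = arccos(p₁·p₂) ≈ 2.512 rad (143.9°).
Interpolate at f = 0.40 with slerp weights a = sin((1−f)δ)/sin δ ≈ 1.694, b = sin(fδ)/sin δ ≈ 1.432.
p = a·p₁ + b·p₂ ≈ (-0.113, -0.912, -0.394); φ = arcsin(p_z) ≈ -23.18°, λ = atan2(p_y, p_x) ≈ -97.07°.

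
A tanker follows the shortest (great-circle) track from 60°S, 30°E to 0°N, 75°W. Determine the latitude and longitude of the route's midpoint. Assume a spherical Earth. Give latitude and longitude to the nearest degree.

≈ 41°S, 46°W

Write both endpoints as unit vectors p₁, p₂ with components (cos φ cos λ, cos φ sin λ, sin φ).
The central angle between the endpoints is δ = arccos(p₁·p₂) ≈ 1.701 rad (97.4°).
Interpolate at f = 1/2 with slerp weights a = sin((1−f)δ)/sin δ ≈ 0.758, b = sin(fδ)/sin δ ≈ 0.758.
p = a·p₁ + b·p₂ ≈ (0.524, -0.543, -0.656); φ = arcsin(p_z) ≈ -41.02°, λ = atan2(p_y, p_x) ≈ -45.98°.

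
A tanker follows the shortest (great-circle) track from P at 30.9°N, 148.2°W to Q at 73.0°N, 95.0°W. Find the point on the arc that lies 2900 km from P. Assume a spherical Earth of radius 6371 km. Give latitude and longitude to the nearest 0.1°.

≈ 55.1°N, 134.6°W

Write both endpoints as unit vectors p₁, p₂ with components (cos φ cos λ, cos φ sin λ, sin φ).
The central angle between the endpoints is δ = arccos(p₁·p₂) ≈ 0.874 rad (50.1°). The total great-circle distance is δ·R ≈ 0.874 × 6371 ≈ 5571 km, so the target fraction is f = 2900/5571 ≈ 0.521.
Interpolate at f ≈ 0.521 with slerp weights a = sin((1−f)δ)/sin δ ≈ 0.531, b = sin(fδ)/sin δ ≈ 0.573.
p = a·p₁ + b·p₂ ≈ (-0.402, -0.407, 0.820); φ = arcsin(p_z) ≈ 55.13°, λ = atan2(p_y, p_x) ≈ -134.63°.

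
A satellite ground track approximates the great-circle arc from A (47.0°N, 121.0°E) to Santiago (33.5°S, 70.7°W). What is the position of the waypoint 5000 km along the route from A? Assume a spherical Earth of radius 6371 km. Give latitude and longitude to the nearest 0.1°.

The haversine formula gives a central angle δ ≈ 2.860 rad (163.9°) between the endpoints. The total great-circle distance is δ·R ≈ 2.860 × 6371 ≈ 18220 km, so the target fraction is f = 5000/18220 ≈ 0.274.
Interpolate at f ≈ 0.274 with slerp weights a = sin((1−f)δ)/sin δ ≈ 3.148, b = sin(fδ)/sin δ ≈ 2.541.
p = a·p₁ + b·p₂ ≈ (-0.406, -0.159, 0.900); φ = arcsin(p_z) ≈ 64.17°, λ = atan2(p_y, p_x) ≈ -158.54°.

≈ (64.2°N, 158.5°W)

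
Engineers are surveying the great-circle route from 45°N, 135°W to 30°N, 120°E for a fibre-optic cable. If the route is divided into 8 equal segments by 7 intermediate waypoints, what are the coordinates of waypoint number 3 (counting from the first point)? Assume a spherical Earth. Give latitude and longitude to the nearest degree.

Write both endpoints as unit vectors p₁, p₂ with components (cos φ cos λ, cos φ sin λ, sin φ).
The central angle between the endpoints is δ = arccos(p₁·p₂) ≈ 1.374 rad (78.8°).
Interpolate at f = 3/8 with slerp weights a = sin((1−f)δ)/sin δ ≈ 0.772, b = sin(fδ)/sin δ ≈ 0.503.
p = a·p₁ + b·p₂ ≈ (-0.604, -0.009, 0.797); φ = arcsin(p_z) ≈ 52.86°, λ = atan2(p_y, p_x) ≈ -179.14°.

≈ 53°N, 179°W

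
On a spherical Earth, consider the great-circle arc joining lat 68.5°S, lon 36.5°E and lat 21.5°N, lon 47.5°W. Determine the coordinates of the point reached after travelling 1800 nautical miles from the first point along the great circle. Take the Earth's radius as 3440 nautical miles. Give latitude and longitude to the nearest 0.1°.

≈ lat 49.7°S, lon 12.2°W

Write both endpoints as unit vectors p₁, p₂ with components (cos φ cos λ, cos φ sin λ, sin φ).
The central angle between the endpoints is δ = arccos(p₁·p₂) ≈ 1.881 rad (107.8°). The total great-circle distance is δ·R ≈ 1.881 × 3440 ≈ 6471 nmi, so the target fraction is f = 1800/6471 ≈ 0.278.
Interpolate at f ≈ 0.278 with slerp weights a = sin((1−f)δ)/sin δ ≈ 1.026, b = sin(fδ)/sin δ ≈ 0.525.
p = a·p₁ + b·p₂ ≈ (0.632, -0.136, -0.763); φ = arcsin(p_z) ≈ -49.70°, λ = atan2(p_y, p_x) ≈ -12.16°.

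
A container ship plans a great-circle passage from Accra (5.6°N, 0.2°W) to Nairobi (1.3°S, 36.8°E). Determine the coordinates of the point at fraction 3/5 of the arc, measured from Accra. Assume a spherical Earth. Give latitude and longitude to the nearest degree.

≈ (2°N, 22°E)

Write both endpoints as unit vectors p₁, p₂ with components (cos φ cos λ, cos φ sin λ, sin φ).
The central angle between the endpoints is δ = arccos(p₁·p₂) ≈ 0.656 rad (37.6°).
Interpolate at f = 3/5 with slerp weights a = sin((1−f)δ)/sin δ ≈ 0.425, b = sin(fδ)/sin δ ≈ 0.629.
p = a·p₁ + b·p₂ ≈ (0.927, 0.375, 0.027); φ = arcsin(p_z) ≈ 1.56°, λ = atan2(p_y, p_x) ≈ 22.04°.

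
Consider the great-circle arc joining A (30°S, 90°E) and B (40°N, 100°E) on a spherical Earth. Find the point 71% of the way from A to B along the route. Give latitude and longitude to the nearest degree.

≈ (20°N, 97°E)

The haversine formula gives a central angle δ ≈ 1.232 rad (70.6°) between the endpoints.
Interpolate at f = 0.71 with slerp weights a = sin((1−f)δ)/sin δ ≈ 0.371, b = sin(fδ)/sin δ ≈ 0.814.
p = a·p₁ + b·p₂ ≈ (-0.108, 0.935, 0.338); φ = arcsin(p_z) ≈ 19.73°, λ = atan2(p_y, p_x) ≈ 96.60°.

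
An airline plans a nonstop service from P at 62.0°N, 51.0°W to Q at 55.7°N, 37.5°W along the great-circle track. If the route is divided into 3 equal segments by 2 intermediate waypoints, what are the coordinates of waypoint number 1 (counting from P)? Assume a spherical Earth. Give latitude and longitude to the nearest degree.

≈ 60°N, 46°W

Convert each endpoint to a unit vector on the sphere (x = cos φ cos λ, y = cos φ sin λ, z = sin φ).
The central angle between the endpoints is δ = arccos(p₁·p₂) ≈ 0.164 rad (9.4°).
Interpolate at f = 1/3 with slerp weights a = sin((1−f)δ)/sin δ ≈ 0.668, b = sin(fδ)/sin δ ≈ 0.335.
p = a·p₁ + b·p₂ ≈ (0.347, -0.359, 0.867); φ = arcsin(p_z) ≈ 60.06°, λ = atan2(p_y, p_x) ≈ -45.94°.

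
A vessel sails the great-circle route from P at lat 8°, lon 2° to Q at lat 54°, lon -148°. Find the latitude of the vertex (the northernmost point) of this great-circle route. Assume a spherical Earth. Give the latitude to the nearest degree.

The great circle lies in the plane with unit normal n̂ = (p₁ × p₂)/|p₁ × p₂|.
Here n̂_z ≈ -0.316; the vertex latitude is φ_max = arccos|n̂_z| ≈ 71.6°.
Check via Clairaut: cos φ_max = |cos φ₁| · sin C = cos(8.0°)·sin(18.6°) ≈ 0.316, again giving ≈ 71.6°.

≈ 72°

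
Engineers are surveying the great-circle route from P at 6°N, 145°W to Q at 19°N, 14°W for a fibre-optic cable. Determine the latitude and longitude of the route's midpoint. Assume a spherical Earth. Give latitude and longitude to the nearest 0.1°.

≈ 28.1°N, 82.7°W

Write both endpoints as unit vectors p₁, p₂ with components (cos φ cos λ, cos φ sin λ, sin φ).
The central angle between the endpoints is δ = arccos(p₁·p₂) ≈ 2.193 rad (125.7°).
Interpolate at f = 1/2 with slerp weights a = sin((1−f)δ)/sin δ ≈ 1.095, b = sin(fδ)/sin δ ≈ 1.095.
p = a·p₁ + b·p₂ ≈ (0.113, -0.875, 0.471); φ = arcsin(p_z) ≈ 28.09°, λ = atan2(p_y, p_x) ≈ -82.67°.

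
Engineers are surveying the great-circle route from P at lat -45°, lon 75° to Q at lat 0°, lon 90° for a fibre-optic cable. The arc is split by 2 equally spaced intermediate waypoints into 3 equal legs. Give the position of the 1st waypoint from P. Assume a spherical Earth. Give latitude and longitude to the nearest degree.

Convert each endpoint to a unit vector on the sphere (x = cos φ cos λ, y = cos φ sin λ, z = sin φ).
The central angle between the endpoints is δ = arccos(p₁·p₂) ≈ 0.819 rad (46.9°).
Interpolate at f = 1/3 with slerp weights a = sin((1−f)δ)/sin δ ≈ 0.711, b = sin(fδ)/sin δ ≈ 0.369.
p = a·p₁ + b·p₂ ≈ (0.130, 0.855, -0.503); φ = arcsin(p_z) ≈ -30.18°, λ = atan2(p_y, p_x) ≈ 81.34°.

≈ lat -30°, lon 81°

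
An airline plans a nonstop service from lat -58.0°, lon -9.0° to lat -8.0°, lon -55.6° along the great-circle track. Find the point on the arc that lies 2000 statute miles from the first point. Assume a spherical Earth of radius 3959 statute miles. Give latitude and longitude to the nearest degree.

≈ lat -37°, lon -39°

Write both endpoints as unit vectors p₁, p₂ with components (cos φ cos λ, cos φ sin λ, sin φ).
The central angle between the endpoints is δ = arccos(p₁·p₂) ≈ 1.072 rad (61.4°). The total great-circle distance is δ·R ≈ 1.072 × 3959 ≈ 4243 mi, so the target fraction is f = 2000/4243 ≈ 0.471.
Interpolate at f ≈ 0.471 with slerp weights a = sin((1−f)δ)/sin δ ≈ 0.611, b = sin(fδ)/sin δ ≈ 0.551.
p = a·p₁ + b·p₂ ≈ (0.628, -0.501, -0.595); φ = arcsin(p_z) ≈ -36.52°, λ = atan2(p_y, p_x) ≈ -38.57°.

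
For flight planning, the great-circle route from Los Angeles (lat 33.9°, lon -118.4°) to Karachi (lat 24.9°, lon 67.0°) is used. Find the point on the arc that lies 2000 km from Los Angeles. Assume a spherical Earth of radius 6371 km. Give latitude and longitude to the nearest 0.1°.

≈ lat 51.8°, lon -121.2°

From cos δ = sin φ₁ sin φ₂ + cos φ₁ cos φ₂ cos Δλ, the central angle is δ ≈ 2.111 rad (121.0°). The total great-circle distance is δ·R ≈ 2.111 × 6371 ≈ 13452 km, so the target fraction is f = 2000/13452 ≈ 0.149.
Interpolate at f ≈ 0.149 with slerp weights a = sin((1−f)δ)/sin δ ≈ 1.136, b = sin(fδ)/sin δ ≈ 0.360.
p = a·p₁ + b·p₂ ≈ (-0.321, -0.529, 0.786); φ = arcsin(p_z) ≈ 51.77°, λ = atan2(p_y, p_x) ≈ -121.25°.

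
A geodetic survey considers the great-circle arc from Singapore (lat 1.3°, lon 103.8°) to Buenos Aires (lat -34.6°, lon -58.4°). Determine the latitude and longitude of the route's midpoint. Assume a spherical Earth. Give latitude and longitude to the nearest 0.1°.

Convert each endpoint to a unit vector on the sphere (x = cos φ cos λ, y = cos φ sin λ, z = sin φ).
The central angle between the endpoints is δ = arccos(p₁·p₂) ≈ 2.492 rad (142.8°).
Interpolate at f = 1/2 with slerp weights a = sin((1−f)δ)/sin δ ≈ 1.567, b = sin(fδ)/sin δ ≈ 1.567.
p = a·p₁ + b·p₂ ≈ (0.302, 0.423, -0.854); φ = arcsin(p_z) ≈ -58.69°, λ = atan2(p_y, p_x) ≈ 54.44°.

≈ lat -58.7°, lon 54.4°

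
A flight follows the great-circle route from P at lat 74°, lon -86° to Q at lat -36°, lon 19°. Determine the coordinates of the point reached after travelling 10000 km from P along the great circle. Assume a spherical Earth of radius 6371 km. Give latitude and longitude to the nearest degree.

≈ lat 1°, lon 7°

Write both endpoints as unit vectors p₁, p₂ with components (cos φ cos λ, cos φ sin λ, sin φ).
The central angle between the endpoints is δ = arccos(p₁·p₂) ≈ 2.243 rad (128.5°). The total great-circle distance is δ·R ≈ 2.243 × 6371 ≈ 14290 km, so the target fraction is f = 10000/14290 ≈ 0.700.
Interpolate at f ≈ 0.700 with slerp weights a = sin((1−f)δ)/sin δ ≈ 0.797, b = sin(fδ)/sin δ ≈ 1.278.
p = a·p₁ + b·p₂ ≈ (0.993, 0.117, 0.015); φ = arcsin(p_z) ≈ 0.86°, λ = atan2(p_y, p_x) ≈ 6.75°.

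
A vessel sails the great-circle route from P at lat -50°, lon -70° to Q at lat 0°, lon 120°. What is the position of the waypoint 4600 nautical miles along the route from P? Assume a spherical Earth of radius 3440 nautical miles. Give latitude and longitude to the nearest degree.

Write both endpoints as unit vectors p₁, p₂ with components (cos φ cos λ, cos φ sin λ, sin φ).
The central angle between the endpoints is δ = arccos(p₁·p₂) ≈ 2.256 rad (129.3°). The total great-circle distance is δ·R ≈ 2.256 × 3440 ≈ 7761 nmi, so the target fraction is f = 4600/7761 ≈ 0.593.
Interpolate at f ≈ 0.593 with slerp weights a = sin((1−f)δ)/sin δ ≈ 1.027, b = sin(fδ)/sin δ ≈ 1.257.
p = a·p₁ + b·p₂ ≈ (-0.403, 0.468, -0.787); φ = arcsin(p_z) ≈ -51.88°, λ = atan2(p_y, p_x) ≈ 130.70°.

≈ lat -52°, lon 131°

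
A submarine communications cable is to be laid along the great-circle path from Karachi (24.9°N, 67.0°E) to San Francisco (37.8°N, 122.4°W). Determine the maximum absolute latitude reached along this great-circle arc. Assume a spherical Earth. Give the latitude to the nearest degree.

≈ 82°N

The great circle lies in the plane with unit normal n̂ = (p₁ × p₂)/|p₁ × p₂|.
Here n̂_z ≈ +0.131; the vertex latitude is φ_max = arccos|n̂_z| ≈ 82.5°.
Check via Clairaut: cos φ_max = |cos φ₁| · sin C = cos(24.9°)·sin(8.3°) ≈ 0.131, again giving ≈ 82.5°.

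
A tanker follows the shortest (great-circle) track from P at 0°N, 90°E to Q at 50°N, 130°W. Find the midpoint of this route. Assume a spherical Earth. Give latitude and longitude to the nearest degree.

≈ 49°N, 129°E

Convert each endpoint to a unit vector on the sphere (x = cos φ cos λ, y = cos φ sin λ, z = sin φ).
The central angle between the endpoints is δ = arccos(p₁·p₂) ≈ 2.086 rad (119.5°).
Interpolate at f = 1/2 with slerp weights a = sin((1−f)δ)/sin δ ≈ 0.992, b = sin(fδ)/sin δ ≈ 0.992.
p = a·p₁ + b·p₂ ≈ (-0.410, 0.504, 0.760); φ = arcsin(p_z) ≈ 49.49°, λ = atan2(p_y, p_x) ≈ 129.15°.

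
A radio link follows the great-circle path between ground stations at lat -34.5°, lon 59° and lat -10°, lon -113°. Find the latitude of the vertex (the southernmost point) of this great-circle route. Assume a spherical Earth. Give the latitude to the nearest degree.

≈ -81°

The great circle lies in the plane with unit normal n̂ = (p₁ × p₂)/|p₁ × p₂|.
Here n̂_z ≈ -0.159; the vertex latitude is φ_max = arccos|n̂_z| ≈ 80.8°.
Check via Clairaut: cos φ_max = |cos φ₁| · sin C = cos(34.5°)·sin(168.9°) ≈ 0.159, again giving ≈ 80.8°.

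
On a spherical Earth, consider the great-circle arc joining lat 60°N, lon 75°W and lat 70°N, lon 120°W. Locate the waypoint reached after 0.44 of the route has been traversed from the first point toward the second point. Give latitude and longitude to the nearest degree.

≈ lat 66°N, lon 90°W

The haversine formula gives a central angle δ ≈ 0.363 rad (20.8°) between the endpoints.
Interpolate at f = 0.44 with slerp weights a = sin((1−f)δ)/sin δ ≈ 0.569, b = sin(fδ)/sin δ ≈ 0.448.
p = a·p₁ + b·p₂ ≈ (-0.003, -0.407, 0.913); φ = arcsin(p_z) ≈ 65.97°, λ = atan2(p_y, p_x) ≈ -90.42°.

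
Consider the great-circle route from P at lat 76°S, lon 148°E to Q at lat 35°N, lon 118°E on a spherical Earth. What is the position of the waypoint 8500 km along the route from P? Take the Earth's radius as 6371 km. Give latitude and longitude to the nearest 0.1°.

≈ lat 1.0°S, lon 122.4°E

Convert each endpoint to a unit vector on the sphere (x = cos φ cos λ, y = cos φ sin λ, z = sin φ).
The central angle between the endpoints is δ = arccos(p₁·p₂) ≈ 1.966 rad (112.6°). The total great-circle distance is δ·R ≈ 1.966 × 6371 ≈ 12525 km, so the target fraction is f = 8500/12525 ≈ 0.679.
Interpolate at f ≈ 0.679 with slerp weights a = sin((1−f)δ)/sin δ ≈ 0.640, b = sin(fδ)/sin δ ≈ 1.053.
p = a·p₁ + b·p₂ ≈ (-0.536, 0.844, -0.017); φ = arcsin(p_z) ≈ -0.96°, λ = atan2(p_y, p_x) ≈ 122.44°.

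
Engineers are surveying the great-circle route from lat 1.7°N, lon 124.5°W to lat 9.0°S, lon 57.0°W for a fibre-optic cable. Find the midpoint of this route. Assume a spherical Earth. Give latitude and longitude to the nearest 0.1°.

Write both endpoints as unit vectors p₁, p₂ with components (cos φ cos λ, cos φ sin λ, sin φ).
The central angle between the endpoints is δ = arccos(p₁·p₂) ≈ 1.188 rad (68.1°).
Interpolate at f = 1/2 with slerp weights a = sin((1−f)δ)/sin δ ≈ 0.603, b = sin(fδ)/sin δ ≈ 0.603.
p = a·p₁ + b·p₂ ≈ (-0.017, -0.997, -0.076); φ = arcsin(p_z) ≈ -4.39°, λ = atan2(p_y, p_x) ≈ -90.98°.

≈ lat 4.4°S, lon 91.0°W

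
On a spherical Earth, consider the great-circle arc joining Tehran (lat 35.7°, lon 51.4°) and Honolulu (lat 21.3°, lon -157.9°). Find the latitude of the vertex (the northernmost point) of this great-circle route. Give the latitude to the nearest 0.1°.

The great circle lies in the plane with unit normal n̂ = (p₁ × p₂)/|p₁ × p₂|.
Here n̂_z ≈ +0.414; the vertex latitude is φ_max = arccos|n̂_z| ≈ 65.5°.
Check via Clairaut: cos φ_max = |cos φ₁| · sin C = cos(35.7°)·sin(30.7°) ≈ 0.414, again giving ≈ 65.5°.

≈ 65.5°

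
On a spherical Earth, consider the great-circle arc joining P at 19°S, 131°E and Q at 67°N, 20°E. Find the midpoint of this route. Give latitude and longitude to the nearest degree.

The haversine formula gives a central angle δ ≈ 2.018 rad (115.6°) between the endpoints.
Interpolate at f = 1/2 with slerp weights a = sin((1−f)δ)/sin δ ≈ 0.938, b = sin(fδ)/sin δ ≈ 0.938.
p = a·p₁ + b·p₂ ≈ (-0.238, 0.795, 0.558); φ = arcsin(p_z) ≈ 33.93°, λ = atan2(p_y, p_x) ≈ 106.64°.

≈ 34°N, 107°E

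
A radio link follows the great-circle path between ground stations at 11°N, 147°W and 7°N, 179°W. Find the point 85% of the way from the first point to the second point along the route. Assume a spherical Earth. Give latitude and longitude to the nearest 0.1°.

≈ 7.8°N, 174.2°W

Convert each endpoint to a unit vector on the sphere (x = cos φ cos λ, y = cos φ sin λ, z = sin φ).
The central angle between the endpoints is δ = arccos(p₁·p₂) ≈ 0.556 rad (31.8°).
Interpolate at f = 0.85 with slerp weights a = sin((1−f)δ)/sin δ ≈ 0.158, b = sin(fδ)/sin δ ≈ 0.862.
p = a·p₁ + b·p₂ ≈ (-0.986, -0.099, 0.135); φ = arcsin(p_z) ≈ 7.77°, λ = atan2(p_y, p_x) ≈ -174.25°.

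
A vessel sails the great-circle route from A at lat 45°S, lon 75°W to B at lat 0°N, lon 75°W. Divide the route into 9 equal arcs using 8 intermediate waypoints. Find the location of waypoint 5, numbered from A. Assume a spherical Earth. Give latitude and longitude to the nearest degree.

Convert each endpoint to a unit vector on the sphere (x = cos φ cos λ, y = cos φ sin λ, z = sin φ).
The central angle between the endpoints is δ = arccos(p₁·p₂) ≈ 0.785 rad (45.0°).
Interpolate at f = 5/9 with slerp weights a = sin((1−f)δ)/sin δ ≈ 0.484, b = sin(fδ)/sin δ ≈ 0.598.
p = a·p₁ + b·p₂ ≈ (0.243, -0.908, -0.342); φ = arcsin(p_z) ≈ -20.00°, λ = atan2(p_y, p_x) ≈ -75.00°.

≈ lat 20°S, lon 75°W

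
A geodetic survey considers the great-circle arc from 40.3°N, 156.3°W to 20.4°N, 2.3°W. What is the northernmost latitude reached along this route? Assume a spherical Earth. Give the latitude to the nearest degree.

The great circle lies in the plane with unit normal n̂ = (p₁ × p₂)/|p₁ × p₂|.
Here n̂_z ≈ +0.345; the vertex latitude is φ_max = arccos|n̂_z| ≈ 69.8°.
Check via Clairaut: cos φ_max = |cos φ₁| · sin C = cos(40.3°)·sin(26.9°) ≈ 0.345, again giving ≈ 69.8°.

≈ 70°N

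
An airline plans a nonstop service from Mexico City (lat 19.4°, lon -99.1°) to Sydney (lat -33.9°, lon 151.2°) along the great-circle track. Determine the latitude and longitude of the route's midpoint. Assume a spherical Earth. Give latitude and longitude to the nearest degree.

≈ lat -12°, lon -149°

Write both endpoints as unit vectors p₁, p₂ with components (cos φ cos λ, cos φ sin λ, sin φ).
The central angle between the endpoints is δ = arccos(p₁·p₂) ≈ 2.037 rad (116.7°).
Interpolate at f = 1/2 with slerp weights a = sin((1−f)δ)/sin δ ≈ 0.953, b = sin(fδ)/sin δ ≈ 0.953.
p = a·p₁ + b·p₂ ≈ (-0.835, -0.506, -0.215); φ = arcsin(p_z) ≈ -12.41°, λ = atan2(p_y, p_x) ≈ -148.77°.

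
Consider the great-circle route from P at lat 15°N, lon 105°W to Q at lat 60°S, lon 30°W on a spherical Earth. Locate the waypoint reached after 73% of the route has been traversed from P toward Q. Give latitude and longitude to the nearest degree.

Write both endpoints as unit vectors p₁, p₂ with components (cos φ cos λ, cos φ sin λ, sin φ).
The central angle between the endpoints is δ = arccos(p₁·p₂) ≈ 1.670 rad (95.7°).
Interpolate at f = 0.73 with slerp weights a = sin((1−f)δ)/sin δ ≈ 0.438, b = sin(fδ)/sin δ ≈ 0.943.
p = a·p₁ + b·p₂ ≈ (0.299, -0.644, -0.704); φ = arcsin(p_z) ≈ -44.73°, λ = atan2(p_y, p_x) ≈ -65.11°.

≈ lat 45°S, lon 65°W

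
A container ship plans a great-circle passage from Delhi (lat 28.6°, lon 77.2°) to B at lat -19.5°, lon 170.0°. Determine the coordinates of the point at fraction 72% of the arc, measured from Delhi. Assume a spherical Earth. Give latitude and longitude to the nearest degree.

≈ lat -5°, lon 145°

Convert each endpoint to a unit vector on the sphere (x = cos φ cos λ, y = cos φ sin λ, z = sin φ).
The central angle between the endpoints is δ = arccos(p₁·p₂) ≈ 1.772 rad (101.5°).
Interpolate at f = 0.72 with slerp weights a = sin((1−f)δ)/sin δ ≈ 0.486, b = sin(fδ)/sin δ ≈ 0.977.
p = a·p₁ + b·p₂ ≈ (-0.812, 0.576, -0.093); φ = arcsin(p_z) ≈ -5.36°, λ = atan2(p_y, p_x) ≈ 144.66°.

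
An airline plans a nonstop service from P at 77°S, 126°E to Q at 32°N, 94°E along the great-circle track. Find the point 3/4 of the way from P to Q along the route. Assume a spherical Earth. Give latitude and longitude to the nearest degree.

Convert each endpoint to a unit vector on the sphere (x = cos φ cos λ, y = cos φ sin λ, z = sin φ).
The central angle between the endpoints is δ = arccos(p₁·p₂) ≈ 1.933 rad (110.8°).
Interpolate at f = 3/4 with slerp weights a = sin((1−f)δ)/sin δ ≈ 0.497, b = sin(fδ)/sin δ ≈ 1.062.
p = a·p₁ + b·p₂ ≈ (-0.129, 0.989, 0.078); φ = arcsin(p_z) ≈ 4.49°, λ = atan2(p_y, p_x) ≈ 97.41°.

≈ 4°N, 97°E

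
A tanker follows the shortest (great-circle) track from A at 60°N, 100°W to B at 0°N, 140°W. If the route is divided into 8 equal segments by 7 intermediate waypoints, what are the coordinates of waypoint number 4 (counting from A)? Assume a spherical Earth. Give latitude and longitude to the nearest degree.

Write both endpoints as unit vectors p₁, p₂ with components (cos φ cos λ, cos φ sin λ, sin φ).
The central angle between the endpoints is δ = arccos(p₁·p₂) ≈ 1.178 rad (67.5°).
Interpolate at f = 4/8 with slerp weights a = sin((1−f)δ)/sin δ ≈ 0.601, b = sin(fδ)/sin δ ≈ 0.601.
p = a·p₁ + b·p₂ ≈ (-0.513, -0.683, 0.521); φ = arcsin(p_z) ≈ 31.38°, λ = atan2(p_y, p_x) ≈ -126.92°.

≈ 31°N, 127°W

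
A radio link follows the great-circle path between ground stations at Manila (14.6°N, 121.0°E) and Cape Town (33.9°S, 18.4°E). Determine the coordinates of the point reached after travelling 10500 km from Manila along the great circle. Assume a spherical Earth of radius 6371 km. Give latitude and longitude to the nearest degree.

≈ 31°S, 35°E

Convert each endpoint to a unit vector on the sphere (x = cos φ cos λ, y = cos φ sin λ, z = sin φ).
The central angle between the endpoints is δ = arccos(p₁·p₂) ≈ 1.892 rad (108.4°). The total great-circle distance is δ·R ≈ 1.892 × 6371 ≈ 12055 km, so the target fraction is f = 10500/12055 ≈ 0.871.
Interpolate at f ≈ 0.871 with slerp weights a = sin((1−f)δ)/sin δ ≈ 0.255, b = sin(fδ)/sin δ ≈ 1.051.
p = a·p₁ + b·p₂ ≈ (0.701, 0.487, -0.522); φ = arcsin(p_z) ≈ -31.46°, λ = atan2(p_y, p_x) ≈ 34.77°.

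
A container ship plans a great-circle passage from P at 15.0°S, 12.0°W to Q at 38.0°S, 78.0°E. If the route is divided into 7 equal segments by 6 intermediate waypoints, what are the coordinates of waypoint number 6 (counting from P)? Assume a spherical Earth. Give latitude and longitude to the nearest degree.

Write both endpoints as unit vectors p₁, p₂ with components (cos φ cos λ, cos φ sin λ, sin φ).
The central angle between the endpoints is δ = arccos(p₁·p₂) ≈ 1.411 rad (80.8°).
Interpolate at f = 6/7 with slerp weights a = sin((1−f)δ)/sin δ ≈ 0.203, b = sin(fδ)/sin δ ≈ 0.947.
p = a·p₁ + b·p₂ ≈ (0.347, 0.690, -0.636); φ = arcsin(p_z) ≈ -39.48°, λ = atan2(p_y, p_x) ≈ 63.30°.

≈ 39°S, 63°E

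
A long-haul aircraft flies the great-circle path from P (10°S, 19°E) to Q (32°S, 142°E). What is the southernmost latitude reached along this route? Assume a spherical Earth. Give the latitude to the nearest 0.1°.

≈ 41.3°S

The great circle lies in the plane with unit normal n̂ = (p₁ × p₂)/|p₁ × p₂|.
Here n̂_z ≈ +0.752; the vertex latitude is φ_max = arccos|n̂_z| ≈ 41.3°.
Check via Clairaut: cos φ_max = |cos φ₁| · sin C = cos(10.0°)·sin(130.2°) ≈ 0.752, again giving ≈ 41.3°.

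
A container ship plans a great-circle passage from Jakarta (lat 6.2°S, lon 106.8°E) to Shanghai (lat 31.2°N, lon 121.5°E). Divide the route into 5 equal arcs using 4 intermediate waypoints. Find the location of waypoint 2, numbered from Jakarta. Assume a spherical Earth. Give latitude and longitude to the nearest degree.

Convert each endpoint to a unit vector on the sphere (x = cos φ cos λ, y = cos φ sin λ, z = sin φ).
The central angle between the endpoints is δ = arccos(p₁·p₂) ≈ 0.697 rad (40.0°).
Interpolate at f = 2/5 with slerp weights a = sin((1−f)δ)/sin δ ≈ 0.633, b = sin(fδ)/sin δ ≈ 0.429.
p = a·p₁ + b·p₂ ≈ (-0.373, 0.915, 0.154); φ = arcsin(p_z) ≈ 8.85°, λ = atan2(p_y, p_x) ≈ 112.20°.

≈ lat 9°N, lon 112°E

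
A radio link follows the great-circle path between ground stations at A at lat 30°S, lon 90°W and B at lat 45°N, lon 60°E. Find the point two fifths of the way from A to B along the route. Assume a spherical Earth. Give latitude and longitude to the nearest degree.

≈ lat 15°N, lon 47°W

Convert each endpoint to a unit vector on the sphere (x = cos φ cos λ, y = cos φ sin λ, z = sin φ).
The central angle between the endpoints is δ = arccos(p₁·p₂) ≈ 2.655 rad (152.1°).
Interpolate at f = 2/5 with slerp weights a = sin((1−f)δ)/sin δ ≈ 2.138, b = sin(fδ)/sin δ ≈ 1.867.
p = a·p₁ + b·p₂ ≈ (0.660, -0.708, 0.252); φ = arcsin(p_z) ≈ 14.57°, λ = atan2(p_y, p_x) ≈ -46.99°.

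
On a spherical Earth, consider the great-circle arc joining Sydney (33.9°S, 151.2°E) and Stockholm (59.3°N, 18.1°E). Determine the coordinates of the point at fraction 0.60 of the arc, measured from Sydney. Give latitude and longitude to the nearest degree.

≈ 38°N, 104°E

Convert each endpoint to a unit vector on the sphere (x = cos φ cos λ, y = cos φ sin λ, z = sin φ).
The central angle between the endpoints is δ = arccos(p₁·p₂) ≈ 2.448 rad (140.3°).
Interpolate at f = 0.60 with slerp weights a = sin((1−f)δ)/sin δ ≈ 1.299, b = sin(fδ)/sin δ ≈ 1.557.
p = a·p₁ + b·p₂ ≈ (-0.189, 0.766, 0.614); φ = arcsin(p_z) ≈ 37.88°, λ = atan2(p_y, p_x) ≈ 103.88°.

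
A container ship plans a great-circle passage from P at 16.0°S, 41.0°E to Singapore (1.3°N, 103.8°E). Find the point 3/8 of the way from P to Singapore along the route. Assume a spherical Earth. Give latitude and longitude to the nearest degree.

From cos δ = sin φ₁ sin φ₂ + cos φ₁ cos φ₂ cos Δλ, the central angle is δ ≈ 1.123 rad (64.3°).
Interpolate at f = 3/8 with slerp weights a = sin((1−f)δ)/sin δ ≈ 0.716, b = sin(fδ)/sin δ ≈ 0.453.
p = a·p₁ + b·p₂ ≈ (0.411, 0.892, -0.187); φ = arcsin(p_z) ≈ -10.79°, λ = atan2(p_y, p_x) ≈ 65.24°.

≈ 11°S, 65°E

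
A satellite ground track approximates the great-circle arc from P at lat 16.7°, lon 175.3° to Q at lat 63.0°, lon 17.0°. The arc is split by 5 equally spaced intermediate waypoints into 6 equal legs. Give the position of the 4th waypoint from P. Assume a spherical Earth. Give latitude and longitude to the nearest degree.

≈ lat 78°, lon 127°

The haversine formula gives a central angle δ ≈ 1.719 rad (98.5°) between the endpoints.
Interpolate at f = 4/6 with slerp weights a = sin((1−f)δ)/sin δ ≈ 0.548, b = sin(fδ)/sin δ ≈ 0.921.
p = a·p₁ + b·p₂ ≈ (-0.123, 0.165, 0.978); φ = arcsin(p_z) ≈ 78.09°, λ = atan2(p_y, p_x) ≈ 126.73°.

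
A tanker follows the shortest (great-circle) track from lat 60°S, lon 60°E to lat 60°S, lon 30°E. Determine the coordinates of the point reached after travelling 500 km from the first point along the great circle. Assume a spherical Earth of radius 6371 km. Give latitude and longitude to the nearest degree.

≈ lat 61°S, lon 51°E

Write both endpoints as unit vectors p₁, p₂ with components (cos φ cos λ, cos φ sin λ, sin φ).
The central angle between the endpoints is δ = arccos(p₁·p₂) ≈ 0.260 rad (14.9°). The total great-circle distance is δ·R ≈ 0.260 × 6371 ≈ 1654 km, so the target fraction is f = 500/1654 ≈ 0.302.
Interpolate at f ≈ 0.302 with slerp weights a = sin((1−f)δ)/sin δ ≈ 0.702, b = sin(fδ)/sin δ ≈ 0.305.
p = a·p₁ + b·p₂ ≈ (0.308, 0.380, -0.872); φ = arcsin(p_z) ≈ -60.72°, λ = atan2(p_y, p_x) ≈ 51.02°.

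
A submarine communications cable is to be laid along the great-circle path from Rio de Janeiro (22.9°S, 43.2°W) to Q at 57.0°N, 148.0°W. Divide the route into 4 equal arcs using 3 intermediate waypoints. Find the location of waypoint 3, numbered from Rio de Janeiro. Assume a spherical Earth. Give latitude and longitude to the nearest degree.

From cos δ = sin φ₁ sin φ₂ + cos φ₁ cos φ₂ cos Δλ, the central angle is δ ≈ 2.043 rad (117.0°).
Interpolate at f = 3/4 with slerp weights a = sin((1−f)δ)/sin δ ≈ 0.549, b = sin(fδ)/sin δ ≈ 1.122.
p = a·p₁ + b·p₂ ≈ (-0.150, -0.670, 0.727); φ = arcsin(p_z) ≈ 46.66°, λ = atan2(p_y, p_x) ≈ -102.60°.

≈ 47°N, 103°W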